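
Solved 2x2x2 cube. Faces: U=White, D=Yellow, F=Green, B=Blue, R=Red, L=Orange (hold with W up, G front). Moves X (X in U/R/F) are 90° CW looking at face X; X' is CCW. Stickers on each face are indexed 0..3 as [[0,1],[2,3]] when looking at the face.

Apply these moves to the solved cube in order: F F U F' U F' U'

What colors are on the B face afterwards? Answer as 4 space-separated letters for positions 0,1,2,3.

Answer: R R B B

Derivation:
After move 1 (F): F=GGGG U=WWOO R=WRWR D=RRYY L=OYOY
After move 2 (F): F=GGGG U=WWYY R=OROR D=WWYY L=OROR
After move 3 (U): U=YWYW F=ORGG R=BBOR B=ORBB L=GGOR
After move 4 (F'): F=RGOG U=YWBO R=WBWR D=GRYY L=GWOY
After move 5 (U): U=BYOW F=WBOG R=ORWR B=GWBB L=RGOY
After move 6 (F'): F=BGWO U=BYOW R=RRGR D=GYYY L=RWOO
After move 7 (U'): U=YWBO F=RWWO R=BGGR B=RRBB L=GWOO
Query: B face = RRBB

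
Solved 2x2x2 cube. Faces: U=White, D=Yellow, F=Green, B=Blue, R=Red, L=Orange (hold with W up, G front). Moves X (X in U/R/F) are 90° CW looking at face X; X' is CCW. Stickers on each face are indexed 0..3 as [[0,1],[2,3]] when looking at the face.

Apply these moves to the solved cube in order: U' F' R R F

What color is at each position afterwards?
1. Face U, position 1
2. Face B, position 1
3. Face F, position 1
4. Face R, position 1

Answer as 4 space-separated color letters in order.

After move 1 (U'): U=WWWW F=OOGG R=GGRR B=RRBB L=BBOO
After move 2 (F'): F=OGOG U=WWGR R=YGYR D=BOYY L=BWOW
After move 3 (R): R=YYRG U=WGGG F=OOOY D=BBYR B=RRWB
After move 4 (R): R=RYGY U=WOGY F=OBOR D=BWYR B=GRGB
After move 5 (F): F=OORB U=WOWW R=GYYY D=GRYR L=BBOW
Query 1: U[1] = O
Query 2: B[1] = R
Query 3: F[1] = O
Query 4: R[1] = Y

Answer: O R O Y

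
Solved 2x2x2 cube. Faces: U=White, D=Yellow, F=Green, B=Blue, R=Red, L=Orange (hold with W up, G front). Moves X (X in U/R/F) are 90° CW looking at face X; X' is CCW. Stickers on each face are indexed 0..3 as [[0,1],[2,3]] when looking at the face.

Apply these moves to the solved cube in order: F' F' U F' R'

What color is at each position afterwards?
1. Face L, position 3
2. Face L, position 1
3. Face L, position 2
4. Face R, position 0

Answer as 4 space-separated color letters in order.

After move 1 (F'): F=GGGG U=WWRR R=YRYR D=OOYY L=OWOW
After move 2 (F'): F=GGGG U=WWYY R=OROR D=WWYY L=OROR
After move 3 (U): U=YWYW F=ORGG R=BBOR B=ORBB L=GGOR
After move 4 (F'): F=RGOG U=YWBO R=WBWR D=GRYY L=GWOY
After move 5 (R'): R=BRWW U=YBBO F=RWOO D=GGYG B=YRRB
Query 1: L[3] = Y
Query 2: L[1] = W
Query 3: L[2] = O
Query 4: R[0] = B

Answer: Y W O B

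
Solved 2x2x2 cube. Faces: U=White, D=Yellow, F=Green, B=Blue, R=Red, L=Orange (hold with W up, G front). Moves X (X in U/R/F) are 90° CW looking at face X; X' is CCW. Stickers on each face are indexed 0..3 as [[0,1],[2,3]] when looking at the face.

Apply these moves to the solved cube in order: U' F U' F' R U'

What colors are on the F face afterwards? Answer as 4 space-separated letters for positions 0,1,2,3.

After move 1 (U'): U=WWWW F=OOGG R=GGRR B=RRBB L=BBOO
After move 2 (F): F=GOGO U=WWOB R=WGWR D=RGYY L=BYOY
After move 3 (U'): U=WBWO F=BYGO R=GOWR B=WGBB L=RROY
After move 4 (F'): F=YOBG U=WBGW R=GORR D=RYYY L=ROOW
After move 5 (R): R=RGRO U=WOGG F=YYBY D=RBYW B=WGBB
After move 6 (U'): U=OGWG F=ROBY R=YYRO B=RGBB L=WGOW
Query: F face = ROBY

Answer: R O B Y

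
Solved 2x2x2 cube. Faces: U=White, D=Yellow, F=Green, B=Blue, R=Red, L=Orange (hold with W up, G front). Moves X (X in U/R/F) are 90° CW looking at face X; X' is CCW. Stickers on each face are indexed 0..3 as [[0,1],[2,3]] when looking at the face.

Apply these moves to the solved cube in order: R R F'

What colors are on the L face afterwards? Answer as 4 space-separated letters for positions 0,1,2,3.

Answer: O Y O W

Derivation:
After move 1 (R): R=RRRR U=WGWG F=GYGY D=YBYB B=WBWB
After move 2 (R): R=RRRR U=WYWY F=GBGB D=YWYW B=GBGB
After move 3 (F'): F=BBGG U=WYRR R=WRYR D=OOYW L=OYOW
Query: L face = OYOW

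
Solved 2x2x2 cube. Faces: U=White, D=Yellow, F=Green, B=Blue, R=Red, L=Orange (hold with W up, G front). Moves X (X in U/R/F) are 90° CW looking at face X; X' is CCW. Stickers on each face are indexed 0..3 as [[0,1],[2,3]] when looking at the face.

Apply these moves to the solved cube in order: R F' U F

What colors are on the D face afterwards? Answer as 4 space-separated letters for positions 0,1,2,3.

Answer: Y W Y B

Derivation:
After move 1 (R): R=RRRR U=WGWG F=GYGY D=YBYB B=WBWB
After move 2 (F'): F=YYGG U=WGRR R=BRYR D=OOYB L=OGOW
After move 3 (U): U=RWRG F=BRGG R=WBYR B=OGWB L=YYOW
After move 4 (F): F=GBGR U=RWWY R=RBGR D=YWYB L=YOOO
Query: D face = YWYB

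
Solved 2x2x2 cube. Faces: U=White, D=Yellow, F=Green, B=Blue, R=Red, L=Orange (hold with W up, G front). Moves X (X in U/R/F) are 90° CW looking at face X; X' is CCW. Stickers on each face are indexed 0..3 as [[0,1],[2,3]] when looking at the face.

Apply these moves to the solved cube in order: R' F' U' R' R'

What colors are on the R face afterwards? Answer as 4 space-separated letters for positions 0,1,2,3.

Answer: R Y W W

Derivation:
After move 1 (R'): R=RRRR U=WBWB F=GWGW D=YGYG B=YBYB
After move 2 (F'): F=WWGG U=WBRR R=GRYR D=OOYG L=OBOW
After move 3 (U'): U=BRWR F=OBGG R=WWYR B=GRYB L=YBOW
After move 4 (R'): R=WRWY U=BYWG F=ORGR D=OBYG B=GROB
After move 5 (R'): R=RYWW U=BOWG F=OYGG D=ORYR B=GRBB
Query: R face = RYWW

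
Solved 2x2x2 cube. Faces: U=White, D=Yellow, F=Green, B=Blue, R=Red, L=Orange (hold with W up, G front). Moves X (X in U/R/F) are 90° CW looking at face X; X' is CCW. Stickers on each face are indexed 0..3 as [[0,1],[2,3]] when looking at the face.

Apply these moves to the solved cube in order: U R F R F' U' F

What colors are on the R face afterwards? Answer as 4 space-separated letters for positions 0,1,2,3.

After move 1 (U): U=WWWW F=RRGG R=BBRR B=OOBB L=GGOO
After move 2 (R): R=RBRB U=WRWG F=RYGY D=YBYO B=WOWB
After move 3 (F): F=GRYY U=WROG R=WBGB D=RRYO L=GYOB
After move 4 (R): R=GWBB U=WROY F=GRYO D=RWYW B=GORB
After move 5 (F'): F=ROGY U=WRGB R=WWRB D=YBYW L=GYOO
After move 6 (U'): U=RBWG F=GYGY R=RORB B=WWRB L=GOOO
After move 7 (F): F=GGYY U=RBOO R=WOGB D=RRYW L=GYOB
Query: R face = WOGB

Answer: W O G B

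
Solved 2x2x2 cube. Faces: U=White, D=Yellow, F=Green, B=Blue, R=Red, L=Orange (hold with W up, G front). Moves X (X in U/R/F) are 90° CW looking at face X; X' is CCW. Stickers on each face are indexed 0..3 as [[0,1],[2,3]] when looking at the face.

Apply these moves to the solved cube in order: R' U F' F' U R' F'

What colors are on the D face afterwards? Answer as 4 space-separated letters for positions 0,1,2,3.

After move 1 (R'): R=RRRR U=WBWB F=GWGW D=YGYG B=YBYB
After move 2 (U): U=WWBB F=RRGW R=YBRR B=OOYB L=GWOO
After move 3 (F'): F=RWRG U=WWYR R=GBYR D=WOYG L=GBOB
After move 4 (F'): F=WGRR U=WWGY R=OBWR D=BBYG L=GROY
After move 5 (U): U=GWYW F=OBRR R=OOWR B=GRYB L=WGOY
After move 6 (R'): R=OROW U=GYYG F=OWRW D=BBYR B=GRBB
After move 7 (F'): F=WWOR U=GYOO R=BRBW D=GYYR L=WGOY
Query: D face = GYYR

Answer: G Y Y R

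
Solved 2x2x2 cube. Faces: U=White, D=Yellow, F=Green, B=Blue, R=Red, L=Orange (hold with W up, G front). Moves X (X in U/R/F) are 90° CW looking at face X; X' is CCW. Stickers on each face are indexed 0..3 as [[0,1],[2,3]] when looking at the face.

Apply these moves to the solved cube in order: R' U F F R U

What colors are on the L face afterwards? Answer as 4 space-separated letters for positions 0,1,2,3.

After move 1 (R'): R=RRRR U=WBWB F=GWGW D=YGYG B=YBYB
After move 2 (U): U=WWBB F=RRGW R=YBRR B=OOYB L=GWOO
After move 3 (F): F=GRWR U=WWOW R=BBBR D=RYYG L=GYOG
After move 4 (F): F=WGRR U=WWGY R=OBWR D=BBYG L=GROY
After move 5 (R): R=WORB U=WGGR F=WBRG D=BYYO B=YOWB
After move 6 (U): U=GWRG F=WORG R=YORB B=GRWB L=WBOY
Query: L face = WBOY

Answer: W B O Y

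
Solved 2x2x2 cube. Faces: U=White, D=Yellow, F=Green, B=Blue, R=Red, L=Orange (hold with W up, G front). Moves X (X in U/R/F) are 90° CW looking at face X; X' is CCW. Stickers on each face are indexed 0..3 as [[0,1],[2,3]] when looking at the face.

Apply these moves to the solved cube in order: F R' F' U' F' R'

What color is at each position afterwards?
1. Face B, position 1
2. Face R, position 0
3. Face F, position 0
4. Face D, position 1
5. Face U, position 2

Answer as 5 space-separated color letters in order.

After move 1 (F): F=GGGG U=WWOO R=WRWR D=RRYY L=OYOY
After move 2 (R'): R=RRWW U=WBOB F=GWGO D=RGYG B=YBRB
After move 3 (F'): F=WOGG U=WBRW R=GRRW D=YYYG L=OBOO
After move 4 (U'): U=BWWR F=OBGG R=WORW B=GRRB L=YBOO
After move 5 (F'): F=BGOG U=BWWR R=YOYW D=BOYG L=YROW
After move 6 (R'): R=OWYY U=BRWG F=BWOR D=BGYG B=GROB
Query 1: B[1] = R
Query 2: R[0] = O
Query 3: F[0] = B
Query 4: D[1] = G
Query 5: U[2] = W

Answer: R O B G W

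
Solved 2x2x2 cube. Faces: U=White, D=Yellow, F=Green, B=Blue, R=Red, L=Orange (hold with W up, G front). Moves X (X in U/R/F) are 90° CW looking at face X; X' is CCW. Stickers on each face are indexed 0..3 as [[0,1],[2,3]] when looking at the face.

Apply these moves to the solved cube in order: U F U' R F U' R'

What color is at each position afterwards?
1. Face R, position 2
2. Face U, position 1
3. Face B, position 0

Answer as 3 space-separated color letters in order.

Answer: G G W

Derivation:
After move 1 (U): U=WWWW F=RRGG R=BBRR B=OOBB L=GGOO
After move 2 (F): F=GRGR U=WWOG R=WBWR D=RBYY L=GYOY
After move 3 (U'): U=WGWO F=GYGR R=GRWR B=WBBB L=OOOY
After move 4 (R): R=WGRR U=WYWR F=GBGY D=RBYW B=OBGB
After move 5 (F): F=GGYB U=WYYO R=WGRR D=RWYW L=OROB
After move 6 (U'): U=YOWY F=ORYB R=GGRR B=WGGB L=OBOB
After move 7 (R'): R=GRGR U=YGWW F=OOYY D=RRYB B=WGWB
Query 1: R[2] = G
Query 2: U[1] = G
Query 3: B[0] = W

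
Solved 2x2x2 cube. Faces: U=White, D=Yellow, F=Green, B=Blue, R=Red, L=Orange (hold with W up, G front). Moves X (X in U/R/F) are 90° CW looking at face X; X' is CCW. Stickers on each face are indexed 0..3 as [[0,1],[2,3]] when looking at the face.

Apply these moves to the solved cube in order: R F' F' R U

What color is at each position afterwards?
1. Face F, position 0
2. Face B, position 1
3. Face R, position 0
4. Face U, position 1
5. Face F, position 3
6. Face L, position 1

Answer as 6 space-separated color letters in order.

Answer: O R Y W B W

Derivation:
After move 1 (R): R=RRRR U=WGWG F=GYGY D=YBYB B=WBWB
After move 2 (F'): F=YYGG U=WGRR R=BRYR D=OOYB L=OGOW
After move 3 (F'): F=YGYG U=WGBY R=OROR D=GWYB L=OROR
After move 4 (R): R=OORR U=WGBG F=YWYB D=GWYW B=YBGB
After move 5 (U): U=BWGG F=OOYB R=YBRR B=ORGB L=YWOR
Query 1: F[0] = O
Query 2: B[1] = R
Query 3: R[0] = Y
Query 4: U[1] = W
Query 5: F[3] = B
Query 6: L[1] = W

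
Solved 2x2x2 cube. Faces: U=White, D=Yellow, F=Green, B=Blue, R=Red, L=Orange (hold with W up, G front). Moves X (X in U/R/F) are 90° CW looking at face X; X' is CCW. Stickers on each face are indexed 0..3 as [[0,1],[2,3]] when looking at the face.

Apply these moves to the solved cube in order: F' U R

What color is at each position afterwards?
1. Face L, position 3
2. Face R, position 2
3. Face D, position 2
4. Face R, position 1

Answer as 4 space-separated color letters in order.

Answer: W R Y B

Derivation:
After move 1 (F'): F=GGGG U=WWRR R=YRYR D=OOYY L=OWOW
After move 2 (U): U=RWRW F=YRGG R=BBYR B=OWBB L=GGOW
After move 3 (R): R=YBRB U=RRRG F=YOGY D=OBYO B=WWWB
Query 1: L[3] = W
Query 2: R[2] = R
Query 3: D[2] = Y
Query 4: R[1] = B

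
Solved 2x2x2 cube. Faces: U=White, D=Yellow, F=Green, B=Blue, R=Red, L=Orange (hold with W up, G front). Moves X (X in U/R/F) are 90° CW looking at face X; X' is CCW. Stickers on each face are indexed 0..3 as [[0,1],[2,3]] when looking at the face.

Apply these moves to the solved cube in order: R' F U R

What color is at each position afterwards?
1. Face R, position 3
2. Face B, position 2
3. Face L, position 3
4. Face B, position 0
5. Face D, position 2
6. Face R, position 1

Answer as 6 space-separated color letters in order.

Answer: B W G B Y Y

Derivation:
After move 1 (R'): R=RRRR U=WBWB F=GWGW D=YGYG B=YBYB
After move 2 (F): F=GGWW U=WBOO R=WRBR D=RRYG L=OYOG
After move 3 (U): U=OWOB F=WRWW R=YBBR B=OYYB L=GGOG
After move 4 (R): R=BYRB U=OROW F=WRWG D=RYYO B=BYWB
Query 1: R[3] = B
Query 2: B[2] = W
Query 3: L[3] = G
Query 4: B[0] = B
Query 5: D[2] = Y
Query 6: R[1] = Y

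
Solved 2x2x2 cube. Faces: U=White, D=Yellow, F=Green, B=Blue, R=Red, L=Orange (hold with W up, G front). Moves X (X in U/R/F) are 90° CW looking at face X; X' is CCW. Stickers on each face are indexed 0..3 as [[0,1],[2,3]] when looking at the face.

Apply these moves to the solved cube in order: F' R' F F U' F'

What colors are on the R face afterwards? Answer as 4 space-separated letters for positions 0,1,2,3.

After move 1 (F'): F=GGGG U=WWRR R=YRYR D=OOYY L=OWOW
After move 2 (R'): R=RRYY U=WBRB F=GWGR D=OGYG B=YBOB
After move 3 (F): F=GGRW U=WBWW R=RRBY D=YRYG L=OOOG
After move 4 (F): F=RGWG U=WBGO R=WRWY D=BRYG L=OYOR
After move 5 (U'): U=BOWG F=OYWG R=RGWY B=WROB L=YBOR
After move 6 (F'): F=YGOW U=BORW R=RGBY D=BRYG L=YGOW
Query: R face = RGBY

Answer: R G B Y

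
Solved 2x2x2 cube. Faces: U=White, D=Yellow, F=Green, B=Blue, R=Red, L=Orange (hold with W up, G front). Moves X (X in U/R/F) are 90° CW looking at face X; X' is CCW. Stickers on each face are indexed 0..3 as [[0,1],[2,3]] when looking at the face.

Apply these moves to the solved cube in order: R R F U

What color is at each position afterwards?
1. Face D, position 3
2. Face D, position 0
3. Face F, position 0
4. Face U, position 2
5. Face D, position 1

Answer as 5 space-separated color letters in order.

Answer: W R W O R

Derivation:
After move 1 (R): R=RRRR U=WGWG F=GYGY D=YBYB B=WBWB
After move 2 (R): R=RRRR U=WYWY F=GBGB D=YWYW B=GBGB
After move 3 (F): F=GGBB U=WYOO R=WRYR D=RRYW L=OYOW
After move 4 (U): U=OWOY F=WRBB R=GBYR B=OYGB L=GGOW
Query 1: D[3] = W
Query 2: D[0] = R
Query 3: F[0] = W
Query 4: U[2] = O
Query 5: D[1] = R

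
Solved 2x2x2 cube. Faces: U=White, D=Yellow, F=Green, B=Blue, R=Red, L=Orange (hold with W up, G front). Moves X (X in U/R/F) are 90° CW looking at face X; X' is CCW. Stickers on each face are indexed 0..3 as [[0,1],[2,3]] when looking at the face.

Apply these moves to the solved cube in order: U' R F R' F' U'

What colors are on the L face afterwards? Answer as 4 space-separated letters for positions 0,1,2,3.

Answer: R R O O

Derivation:
After move 1 (U'): U=WWWW F=OOGG R=GGRR B=RRBB L=BBOO
After move 2 (R): R=RGRG U=WOWG F=OYGY D=YBYR B=WRWB
After move 3 (F): F=GOYY U=WOOB R=WGGG D=RRYR L=BYOB
After move 4 (R'): R=GGWG U=WWOW F=GOYB D=ROYY B=RRRB
After move 5 (F'): F=OBGY U=WWGW R=OGRG D=YBYY L=BWOO
After move 6 (U'): U=WWWG F=BWGY R=OBRG B=OGRB L=RROO
Query: L face = RROO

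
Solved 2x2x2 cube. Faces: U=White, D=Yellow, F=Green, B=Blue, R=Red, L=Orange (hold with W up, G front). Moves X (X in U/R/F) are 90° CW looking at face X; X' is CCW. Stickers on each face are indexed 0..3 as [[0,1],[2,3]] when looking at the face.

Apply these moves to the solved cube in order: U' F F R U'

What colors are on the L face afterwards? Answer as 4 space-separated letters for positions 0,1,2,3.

After move 1 (U'): U=WWWW F=OOGG R=GGRR B=RRBB L=BBOO
After move 2 (F): F=GOGO U=WWOB R=WGWR D=RGYY L=BYOY
After move 3 (F): F=GGOO U=WWYY R=OGBR D=WWYY L=BROG
After move 4 (R): R=BORG U=WGYO F=GWOY D=WBYR B=YRWB
After move 5 (U'): U=GOWY F=BROY R=GWRG B=BOWB L=YROG
Query: L face = YROG

Answer: Y R O G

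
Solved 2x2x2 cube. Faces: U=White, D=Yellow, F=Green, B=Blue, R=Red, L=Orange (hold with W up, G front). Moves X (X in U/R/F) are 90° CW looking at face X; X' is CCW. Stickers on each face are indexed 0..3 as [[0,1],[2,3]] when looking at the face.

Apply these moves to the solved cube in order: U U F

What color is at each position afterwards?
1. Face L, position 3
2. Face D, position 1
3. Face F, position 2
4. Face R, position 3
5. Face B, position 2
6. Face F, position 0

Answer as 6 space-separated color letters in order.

After move 1 (U): U=WWWW F=RRGG R=BBRR B=OOBB L=GGOO
After move 2 (U): U=WWWW F=BBGG R=OORR B=GGBB L=RROO
After move 3 (F): F=GBGB U=WWOR R=WOWR D=ROYY L=RYOY
Query 1: L[3] = Y
Query 2: D[1] = O
Query 3: F[2] = G
Query 4: R[3] = R
Query 5: B[2] = B
Query 6: F[0] = G

Answer: Y O G R B G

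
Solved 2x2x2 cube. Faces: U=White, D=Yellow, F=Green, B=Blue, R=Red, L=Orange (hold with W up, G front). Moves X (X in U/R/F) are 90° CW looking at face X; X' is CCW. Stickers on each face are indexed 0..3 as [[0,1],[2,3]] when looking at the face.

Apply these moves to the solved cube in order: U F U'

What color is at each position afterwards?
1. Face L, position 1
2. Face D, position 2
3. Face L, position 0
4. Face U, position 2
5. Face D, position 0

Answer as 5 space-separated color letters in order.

Answer: O Y O W R

Derivation:
After move 1 (U): U=WWWW F=RRGG R=BBRR B=OOBB L=GGOO
After move 2 (F): F=GRGR U=WWOG R=WBWR D=RBYY L=GYOY
After move 3 (U'): U=WGWO F=GYGR R=GRWR B=WBBB L=OOOY
Query 1: L[1] = O
Query 2: D[2] = Y
Query 3: L[0] = O
Query 4: U[2] = W
Query 5: D[0] = R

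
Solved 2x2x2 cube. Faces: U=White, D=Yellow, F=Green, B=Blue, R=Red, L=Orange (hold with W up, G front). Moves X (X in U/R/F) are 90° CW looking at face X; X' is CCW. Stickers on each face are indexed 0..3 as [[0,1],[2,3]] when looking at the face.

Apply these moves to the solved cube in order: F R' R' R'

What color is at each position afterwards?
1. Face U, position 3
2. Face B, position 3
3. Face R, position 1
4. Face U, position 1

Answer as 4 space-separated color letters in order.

After move 1 (F): F=GGGG U=WWOO R=WRWR D=RRYY L=OYOY
After move 2 (R'): R=RRWW U=WBOB F=GWGO D=RGYG B=YBRB
After move 3 (R'): R=RWRW U=WROY F=GBGB D=RWYO B=GBGB
After move 4 (R'): R=WWRR U=WGOG F=GRGY D=RBYB B=OBWB
Query 1: U[3] = G
Query 2: B[3] = B
Query 3: R[1] = W
Query 4: U[1] = G

Answer: G B W G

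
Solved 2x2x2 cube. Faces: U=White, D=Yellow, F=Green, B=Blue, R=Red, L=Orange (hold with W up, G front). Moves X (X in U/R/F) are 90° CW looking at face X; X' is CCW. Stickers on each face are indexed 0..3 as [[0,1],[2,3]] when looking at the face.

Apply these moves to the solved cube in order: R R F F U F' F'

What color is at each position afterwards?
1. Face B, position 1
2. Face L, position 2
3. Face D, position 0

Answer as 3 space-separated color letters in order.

Answer: R O Y

Derivation:
After move 1 (R): R=RRRR U=WGWG F=GYGY D=YBYB B=WBWB
After move 2 (R): R=RRRR U=WYWY F=GBGB D=YWYW B=GBGB
After move 3 (F): F=GGBB U=WYOO R=WRYR D=RRYW L=OYOW
After move 4 (F): F=BGBG U=WYWY R=OROR D=YWYW L=OROR
After move 5 (U): U=WWYY F=ORBG R=GBOR B=ORGB L=BGOR
After move 6 (F'): F=RGOB U=WWGO R=WBYR D=GRYW L=BYOY
After move 7 (F'): F=GBRO U=WWWY R=RBGR D=YYYW L=BOOG
Query 1: B[1] = R
Query 2: L[2] = O
Query 3: D[0] = Y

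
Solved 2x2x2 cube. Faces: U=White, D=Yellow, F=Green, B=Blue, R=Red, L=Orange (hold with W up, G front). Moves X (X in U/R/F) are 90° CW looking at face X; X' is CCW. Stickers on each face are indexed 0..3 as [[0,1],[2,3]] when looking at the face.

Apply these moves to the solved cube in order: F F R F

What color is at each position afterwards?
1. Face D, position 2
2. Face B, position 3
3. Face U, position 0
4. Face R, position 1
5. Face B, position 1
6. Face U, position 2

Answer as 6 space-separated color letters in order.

Answer: Y B W O B R

Derivation:
After move 1 (F): F=GGGG U=WWOO R=WRWR D=RRYY L=OYOY
After move 2 (F): F=GGGG U=WWYY R=OROR D=WWYY L=OROR
After move 3 (R): R=OORR U=WGYG F=GWGY D=WBYB B=YBWB
After move 4 (F): F=GGYW U=WGRR R=YOGR D=ROYB L=OWOB
Query 1: D[2] = Y
Query 2: B[3] = B
Query 3: U[0] = W
Query 4: R[1] = O
Query 5: B[1] = B
Query 6: U[2] = R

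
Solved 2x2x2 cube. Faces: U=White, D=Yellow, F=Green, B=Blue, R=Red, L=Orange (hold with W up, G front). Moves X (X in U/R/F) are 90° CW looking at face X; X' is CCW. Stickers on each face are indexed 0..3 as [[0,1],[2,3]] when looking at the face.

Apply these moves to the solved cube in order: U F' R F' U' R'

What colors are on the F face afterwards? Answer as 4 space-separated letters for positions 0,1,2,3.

After move 1 (U): U=WWWW F=RRGG R=BBRR B=OOBB L=GGOO
After move 2 (F'): F=RGRG U=WWBR R=YBYR D=GOYY L=GWOW
After move 3 (R): R=YYRB U=WGBG F=RORY D=GBYO B=ROWB
After move 4 (F'): F=OYRR U=WGYR R=BYGB D=WWYO L=GGOB
After move 5 (U'): U=GRWY F=GGRR R=OYGB B=BYWB L=ROOB
After move 6 (R'): R=YBOG U=GWWB F=GRRY D=WGYR B=OYWB
Query: F face = GRRY

Answer: G R R Y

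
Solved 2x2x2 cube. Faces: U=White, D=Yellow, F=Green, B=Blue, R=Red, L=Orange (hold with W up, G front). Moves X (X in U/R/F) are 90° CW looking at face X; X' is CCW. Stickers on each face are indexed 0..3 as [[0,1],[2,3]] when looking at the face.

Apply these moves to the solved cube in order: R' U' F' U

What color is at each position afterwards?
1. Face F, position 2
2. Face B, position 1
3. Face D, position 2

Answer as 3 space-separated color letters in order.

Answer: O W Y

Derivation:
After move 1 (R'): R=RRRR U=WBWB F=GWGW D=YGYG B=YBYB
After move 2 (U'): U=BBWW F=OOGW R=GWRR B=RRYB L=YBOO
After move 3 (F'): F=OWOG U=BBGR R=GWYR D=BOYG L=YWOW
After move 4 (U): U=GBRB F=GWOG R=RRYR B=YWYB L=OWOW
Query 1: F[2] = O
Query 2: B[1] = W
Query 3: D[2] = Y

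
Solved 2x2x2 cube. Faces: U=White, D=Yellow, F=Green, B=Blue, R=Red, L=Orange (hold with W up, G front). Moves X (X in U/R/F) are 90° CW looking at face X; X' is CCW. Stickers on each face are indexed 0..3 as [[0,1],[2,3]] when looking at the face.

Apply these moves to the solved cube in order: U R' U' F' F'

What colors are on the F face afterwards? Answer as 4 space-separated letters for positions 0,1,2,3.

After move 1 (U): U=WWWW F=RRGG R=BBRR B=OOBB L=GGOO
After move 2 (R'): R=BRBR U=WBWO F=RWGW D=YRYG B=YOYB
After move 3 (U'): U=BOWW F=GGGW R=RWBR B=BRYB L=YOOO
After move 4 (F'): F=GWGG U=BORB R=RWYR D=OOYG L=YWOW
After move 5 (F'): F=WGGG U=BORY R=OWOR D=WWYG L=YBOR
Query: F face = WGGG

Answer: W G G G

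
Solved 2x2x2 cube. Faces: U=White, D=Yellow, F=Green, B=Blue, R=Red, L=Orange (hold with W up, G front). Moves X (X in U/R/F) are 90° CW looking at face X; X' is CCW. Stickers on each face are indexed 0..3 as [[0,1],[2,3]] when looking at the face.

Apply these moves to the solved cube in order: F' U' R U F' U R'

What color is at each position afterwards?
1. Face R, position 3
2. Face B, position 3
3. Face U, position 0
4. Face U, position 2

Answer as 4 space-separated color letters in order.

After move 1 (F'): F=GGGG U=WWRR R=YRYR D=OOYY L=OWOW
After move 2 (U'): U=WRWR F=OWGG R=GGYR B=YRBB L=BBOW
After move 3 (R): R=YGRG U=WWWG F=OOGY D=OBYY B=RRRB
After move 4 (U): U=WWGW F=YGGY R=RRRG B=BBRB L=OOOW
After move 5 (F'): F=GYYG U=WWRR R=BROG D=OWYY L=OWOG
After move 6 (U): U=RWRW F=BRYG R=BBOG B=OWRB L=GYOG
After move 7 (R'): R=BGBO U=RRRO F=BWYW D=ORYG B=YWWB
Query 1: R[3] = O
Query 2: B[3] = B
Query 3: U[0] = R
Query 4: U[2] = R

Answer: O B R R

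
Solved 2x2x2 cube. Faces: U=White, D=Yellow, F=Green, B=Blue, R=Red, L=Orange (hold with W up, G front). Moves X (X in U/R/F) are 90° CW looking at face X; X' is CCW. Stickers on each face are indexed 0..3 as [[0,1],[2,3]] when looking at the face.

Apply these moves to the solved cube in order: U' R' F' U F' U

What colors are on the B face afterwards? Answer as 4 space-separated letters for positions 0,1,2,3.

Answer: W B Y B

Derivation:
After move 1 (U'): U=WWWW F=OOGG R=GGRR B=RRBB L=BBOO
After move 2 (R'): R=GRGR U=WBWR F=OWGW D=YOYG B=YRYB
After move 3 (F'): F=WWOG U=WBGG R=ORYR D=BOYG L=BROW
After move 4 (U): U=GWGB F=OROG R=YRYR B=BRYB L=WWOW
After move 5 (F'): F=RGOO U=GWYY R=ORBR D=WWYG L=WBOG
After move 6 (U): U=YGYW F=OROO R=BRBR B=WBYB L=RGOG
Query: B face = WBYB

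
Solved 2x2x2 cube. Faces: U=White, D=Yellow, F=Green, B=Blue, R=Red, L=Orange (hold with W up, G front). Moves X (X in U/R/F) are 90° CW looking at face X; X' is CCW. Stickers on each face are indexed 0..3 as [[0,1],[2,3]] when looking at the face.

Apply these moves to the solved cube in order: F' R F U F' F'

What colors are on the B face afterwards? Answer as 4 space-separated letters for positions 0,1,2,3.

Answer: O O W B

Derivation:
After move 1 (F'): F=GGGG U=WWRR R=YRYR D=OOYY L=OWOW
After move 2 (R): R=YYRR U=WGRG F=GOGY D=OBYB B=RBWB
After move 3 (F): F=GGYO U=WGWW R=RYGR D=RYYB L=OOOB
After move 4 (U): U=WWWG F=RYYO R=RBGR B=OOWB L=GGOB
After move 5 (F'): F=YORY U=WWRG R=YBRR D=GBYB L=GGOW
After move 6 (F'): F=OYYR U=WWYR R=BBGR D=GWYB L=GGOR
Query: B face = OOWB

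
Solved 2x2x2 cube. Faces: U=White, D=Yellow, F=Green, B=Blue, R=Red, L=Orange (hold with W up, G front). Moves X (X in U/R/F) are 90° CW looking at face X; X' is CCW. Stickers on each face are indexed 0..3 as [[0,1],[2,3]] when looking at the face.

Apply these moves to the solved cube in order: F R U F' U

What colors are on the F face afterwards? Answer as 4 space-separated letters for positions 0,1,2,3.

Answer: B B W G

Derivation:
After move 1 (F): F=GGGG U=WWOO R=WRWR D=RRYY L=OYOY
After move 2 (R): R=WWRR U=WGOG F=GRGY D=RBYB B=OBWB
After move 3 (U): U=OWGG F=WWGY R=OBRR B=OYWB L=GROY
After move 4 (F'): F=WYWG U=OWOR R=BBRR D=RYYB L=GGOG
After move 5 (U): U=OORW F=BBWG R=OYRR B=GGWB L=WYOG
Query: F face = BBWG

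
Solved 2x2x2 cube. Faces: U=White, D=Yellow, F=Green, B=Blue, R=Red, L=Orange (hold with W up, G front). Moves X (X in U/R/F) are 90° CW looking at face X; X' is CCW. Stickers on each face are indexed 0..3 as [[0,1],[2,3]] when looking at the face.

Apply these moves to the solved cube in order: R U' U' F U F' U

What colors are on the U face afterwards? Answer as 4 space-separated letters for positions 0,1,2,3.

After move 1 (R): R=RRRR U=WGWG F=GYGY D=YBYB B=WBWB
After move 2 (U'): U=GGWW F=OOGY R=GYRR B=RRWB L=WBOO
After move 3 (U'): U=GWGW F=WBGY R=OORR B=GYWB L=RROO
After move 4 (F): F=GWYB U=GWOR R=GOWR D=ROYB L=RYOB
After move 5 (U): U=OGRW F=GOYB R=GYWR B=RYWB L=GWOB
After move 6 (F'): F=OBGY U=OGGW R=OYRR D=WBYB L=GWOR
After move 7 (U): U=GOWG F=OYGY R=RYRR B=GWWB L=OBOR
Query: U face = GOWG

Answer: G O W G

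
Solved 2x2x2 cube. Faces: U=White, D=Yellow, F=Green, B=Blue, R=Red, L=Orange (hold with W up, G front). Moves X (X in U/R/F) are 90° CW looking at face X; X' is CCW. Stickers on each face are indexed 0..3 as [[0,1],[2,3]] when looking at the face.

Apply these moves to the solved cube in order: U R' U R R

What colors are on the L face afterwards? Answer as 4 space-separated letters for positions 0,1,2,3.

After move 1 (U): U=WWWW F=RRGG R=BBRR B=OOBB L=GGOO
After move 2 (R'): R=BRBR U=WBWO F=RWGW D=YRYG B=YOYB
After move 3 (U): U=WWOB F=BRGW R=YOBR B=GGYB L=RWOO
After move 4 (R): R=BYRO U=WROW F=BRGG D=YYYG B=BGWB
After move 5 (R): R=RBOY U=WROG F=BYGG D=YWYB B=WGRB
Query: L face = RWOO

Answer: R W O O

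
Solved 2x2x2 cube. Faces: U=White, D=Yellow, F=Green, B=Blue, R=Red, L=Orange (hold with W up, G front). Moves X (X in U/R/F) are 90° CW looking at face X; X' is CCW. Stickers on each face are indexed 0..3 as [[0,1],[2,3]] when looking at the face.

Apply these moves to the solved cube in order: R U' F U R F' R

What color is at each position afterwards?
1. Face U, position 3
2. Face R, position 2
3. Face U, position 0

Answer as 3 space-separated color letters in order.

After move 1 (R): R=RRRR U=WGWG F=GYGY D=YBYB B=WBWB
After move 2 (U'): U=GGWW F=OOGY R=GYRR B=RRWB L=WBOO
After move 3 (F): F=GOYO U=GGOB R=WYWR D=RGYB L=WYOB
After move 4 (U): U=OGBG F=WYYO R=RRWR B=WYWB L=GOOB
After move 5 (R): R=WRRR U=OYBO F=WGYB D=RWYW B=GYGB
After move 6 (F'): F=GBWY U=OYWR R=WRRR D=OBYW L=GOOB
After move 7 (R): R=RWRR U=OBWY F=GBWW D=OGYG B=RYYB
Query 1: U[3] = Y
Query 2: R[2] = R
Query 3: U[0] = O

Answer: Y R O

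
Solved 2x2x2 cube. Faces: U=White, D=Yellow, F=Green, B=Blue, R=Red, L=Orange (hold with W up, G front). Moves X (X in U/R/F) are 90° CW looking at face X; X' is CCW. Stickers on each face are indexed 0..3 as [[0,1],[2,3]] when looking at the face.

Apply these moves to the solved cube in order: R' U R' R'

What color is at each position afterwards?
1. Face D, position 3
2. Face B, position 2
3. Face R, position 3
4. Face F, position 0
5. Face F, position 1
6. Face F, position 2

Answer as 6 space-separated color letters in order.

After move 1 (R'): R=RRRR U=WBWB F=GWGW D=YGYG B=YBYB
After move 2 (U): U=WWBB F=RRGW R=YBRR B=OOYB L=GWOO
After move 3 (R'): R=BRYR U=WYBO F=RWGB D=YRYW B=GOGB
After move 4 (R'): R=RRBY U=WGBG F=RYGO D=YWYB B=WORB
Query 1: D[3] = B
Query 2: B[2] = R
Query 3: R[3] = Y
Query 4: F[0] = R
Query 5: F[1] = Y
Query 6: F[2] = G

Answer: B R Y R Y G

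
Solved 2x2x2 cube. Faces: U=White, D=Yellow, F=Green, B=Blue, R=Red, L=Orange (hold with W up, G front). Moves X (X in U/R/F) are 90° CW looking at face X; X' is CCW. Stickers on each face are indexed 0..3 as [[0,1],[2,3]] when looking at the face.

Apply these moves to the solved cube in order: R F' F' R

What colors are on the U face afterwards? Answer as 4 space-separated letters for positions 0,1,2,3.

After move 1 (R): R=RRRR U=WGWG F=GYGY D=YBYB B=WBWB
After move 2 (F'): F=YYGG U=WGRR R=BRYR D=OOYB L=OGOW
After move 3 (F'): F=YGYG U=WGBY R=OROR D=GWYB L=OROR
After move 4 (R): R=OORR U=WGBG F=YWYB D=GWYW B=YBGB
Query: U face = WGBG

Answer: W G B G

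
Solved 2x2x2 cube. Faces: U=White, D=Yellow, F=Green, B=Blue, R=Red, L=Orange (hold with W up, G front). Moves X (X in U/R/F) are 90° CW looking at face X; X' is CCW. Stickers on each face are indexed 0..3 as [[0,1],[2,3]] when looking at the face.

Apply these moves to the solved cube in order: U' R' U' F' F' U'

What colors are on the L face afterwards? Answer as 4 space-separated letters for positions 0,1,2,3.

After move 1 (U'): U=WWWW F=OOGG R=GGRR B=RRBB L=BBOO
After move 2 (R'): R=GRGR U=WBWR F=OWGW D=YOYG B=YRYB
After move 3 (U'): U=BRWW F=BBGW R=OWGR B=GRYB L=YROO
After move 4 (F'): F=BWBG U=BROG R=OWYR D=ROYG L=YWOW
After move 5 (F'): F=WGBB U=BROY R=OWRR D=WWYG L=YGOO
After move 6 (U'): U=RYBO F=YGBB R=WGRR B=OWYB L=GROO
Query: L face = GROO

Answer: G R O O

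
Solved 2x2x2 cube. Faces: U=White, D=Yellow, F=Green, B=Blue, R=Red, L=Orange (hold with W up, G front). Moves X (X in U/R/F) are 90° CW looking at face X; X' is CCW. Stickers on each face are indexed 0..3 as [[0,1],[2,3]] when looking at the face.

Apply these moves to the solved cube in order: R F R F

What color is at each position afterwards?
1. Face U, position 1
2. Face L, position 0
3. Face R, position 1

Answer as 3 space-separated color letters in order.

Answer: G O W

Derivation:
After move 1 (R): R=RRRR U=WGWG F=GYGY D=YBYB B=WBWB
After move 2 (F): F=GGYY U=WGOO R=WRGR D=RRYB L=OYOB
After move 3 (R): R=GWRR U=WGOY F=GRYB D=RWYW B=OBGB
After move 4 (F): F=YGBR U=WGBY R=OWYR D=RGYW L=OROW
Query 1: U[1] = G
Query 2: L[0] = O
Query 3: R[1] = W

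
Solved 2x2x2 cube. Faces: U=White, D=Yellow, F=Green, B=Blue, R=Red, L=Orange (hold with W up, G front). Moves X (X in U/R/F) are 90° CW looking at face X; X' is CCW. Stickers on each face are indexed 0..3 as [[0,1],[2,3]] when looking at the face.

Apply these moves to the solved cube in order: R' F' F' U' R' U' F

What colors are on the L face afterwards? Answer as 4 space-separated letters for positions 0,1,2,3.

After move 1 (R'): R=RRRR U=WBWB F=GWGW D=YGYG B=YBYB
After move 2 (F'): F=WWGG U=WBRR R=GRYR D=OOYG L=OBOW
After move 3 (F'): F=WGWG U=WBGY R=OROR D=BWYG L=OROR
After move 4 (U'): U=BYWG F=ORWG R=WGOR B=ORYB L=YBOR
After move 5 (R'): R=GRWO U=BYWO F=OYWG D=BRYG B=GRWB
After move 6 (U'): U=YOBW F=YBWG R=OYWO B=GRWB L=GROR
After move 7 (F): F=WYGB U=YORR R=BYWO D=WOYG L=GBOR
Query: L face = GBOR

Answer: G B O R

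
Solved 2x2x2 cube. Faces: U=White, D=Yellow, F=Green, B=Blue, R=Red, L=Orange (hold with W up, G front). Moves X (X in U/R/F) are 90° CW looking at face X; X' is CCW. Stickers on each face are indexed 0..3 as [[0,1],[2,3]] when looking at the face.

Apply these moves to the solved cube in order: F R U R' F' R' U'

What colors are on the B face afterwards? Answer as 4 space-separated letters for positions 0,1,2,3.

Answer: R R Y B

Derivation:
After move 1 (F): F=GGGG U=WWOO R=WRWR D=RRYY L=OYOY
After move 2 (R): R=WWRR U=WGOG F=GRGY D=RBYB B=OBWB
After move 3 (U): U=OWGG F=WWGY R=OBRR B=OYWB L=GROY
After move 4 (R'): R=BROR U=OWGO F=WWGG D=RWYY B=BYBB
After move 5 (F'): F=WGWG U=OWBO R=WRRR D=RYYY L=GOOG
After move 6 (R'): R=RRWR U=OBBB F=WWWO D=RGYG B=YYYB
After move 7 (U'): U=BBOB F=GOWO R=WWWR B=RRYB L=YYOG
Query: B face = RRYB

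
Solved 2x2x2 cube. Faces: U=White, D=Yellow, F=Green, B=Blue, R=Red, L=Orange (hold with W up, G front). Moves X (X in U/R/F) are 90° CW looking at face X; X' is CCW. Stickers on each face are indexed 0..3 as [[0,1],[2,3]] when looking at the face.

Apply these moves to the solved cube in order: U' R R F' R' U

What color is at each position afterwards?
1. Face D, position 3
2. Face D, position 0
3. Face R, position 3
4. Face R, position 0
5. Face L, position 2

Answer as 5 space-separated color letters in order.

Answer: G B Y W O

Derivation:
After move 1 (U'): U=WWWW F=OOGG R=GGRR B=RRBB L=BBOO
After move 2 (R): R=RGRG U=WOWG F=OYGY D=YBYR B=WRWB
After move 3 (R): R=RRGG U=WYWY F=OBGR D=YWYW B=GROB
After move 4 (F'): F=BROG U=WYRG R=WRYG D=BOYW L=BYOW
After move 5 (R'): R=RGWY U=WORG F=BYOG D=BRYG B=WROB
After move 6 (U): U=RWGO F=RGOG R=WRWY B=BYOB L=BYOW
Query 1: D[3] = G
Query 2: D[0] = B
Query 3: R[3] = Y
Query 4: R[0] = W
Query 5: L[2] = O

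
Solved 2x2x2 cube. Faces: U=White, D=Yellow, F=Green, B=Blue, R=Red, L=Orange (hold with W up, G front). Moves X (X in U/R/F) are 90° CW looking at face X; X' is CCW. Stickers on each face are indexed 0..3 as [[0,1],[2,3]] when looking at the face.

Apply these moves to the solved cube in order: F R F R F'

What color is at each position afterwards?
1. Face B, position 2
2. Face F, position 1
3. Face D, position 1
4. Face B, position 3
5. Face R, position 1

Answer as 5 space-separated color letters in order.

After move 1 (F): F=GGGG U=WWOO R=WRWR D=RRYY L=OYOY
After move 2 (R): R=WWRR U=WGOG F=GRGY D=RBYB B=OBWB
After move 3 (F): F=GGYR U=WGYY R=OWGR D=RWYB L=OROB
After move 4 (R): R=GORW U=WGYR F=GWYB D=RWYO B=YBGB
After move 5 (F'): F=WBGY U=WGGR R=WORW D=RBYO L=OROY
Query 1: B[2] = G
Query 2: F[1] = B
Query 3: D[1] = B
Query 4: B[3] = B
Query 5: R[1] = O

Answer: G B B B O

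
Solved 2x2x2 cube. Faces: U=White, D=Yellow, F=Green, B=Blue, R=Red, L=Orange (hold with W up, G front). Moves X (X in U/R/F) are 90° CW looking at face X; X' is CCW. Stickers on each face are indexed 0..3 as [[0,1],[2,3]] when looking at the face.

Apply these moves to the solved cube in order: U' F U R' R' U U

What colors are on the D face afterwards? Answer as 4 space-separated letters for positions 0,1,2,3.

Answer: R W Y W

Derivation:
After move 1 (U'): U=WWWW F=OOGG R=GGRR B=RRBB L=BBOO
After move 2 (F): F=GOGO U=WWOB R=WGWR D=RGYY L=BYOY
After move 3 (U): U=OWBW F=WGGO R=RRWR B=BYBB L=GOOY
After move 4 (R'): R=RRRW U=OBBB F=WWGW D=RGYO B=YYGB
After move 5 (R'): R=RWRR U=OGBY F=WBGB D=RWYW B=OYGB
After move 6 (U): U=BOYG F=RWGB R=OYRR B=GOGB L=WBOY
After move 7 (U): U=YBGO F=OYGB R=GORR B=WBGB L=RWOY
Query: D face = RWYW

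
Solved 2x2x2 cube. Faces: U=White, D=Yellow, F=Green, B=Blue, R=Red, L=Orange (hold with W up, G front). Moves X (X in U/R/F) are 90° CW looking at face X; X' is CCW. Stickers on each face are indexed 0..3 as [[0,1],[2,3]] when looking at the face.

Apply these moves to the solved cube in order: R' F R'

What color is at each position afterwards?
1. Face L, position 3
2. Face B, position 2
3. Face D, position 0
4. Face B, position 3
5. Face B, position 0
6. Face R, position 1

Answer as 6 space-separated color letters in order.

After move 1 (R'): R=RRRR U=WBWB F=GWGW D=YGYG B=YBYB
After move 2 (F): F=GGWW U=WBOO R=WRBR D=RRYG L=OYOG
After move 3 (R'): R=RRWB U=WYOY F=GBWO D=RGYW B=GBRB
Query 1: L[3] = G
Query 2: B[2] = R
Query 3: D[0] = R
Query 4: B[3] = B
Query 5: B[0] = G
Query 6: R[1] = R

Answer: G R R B G R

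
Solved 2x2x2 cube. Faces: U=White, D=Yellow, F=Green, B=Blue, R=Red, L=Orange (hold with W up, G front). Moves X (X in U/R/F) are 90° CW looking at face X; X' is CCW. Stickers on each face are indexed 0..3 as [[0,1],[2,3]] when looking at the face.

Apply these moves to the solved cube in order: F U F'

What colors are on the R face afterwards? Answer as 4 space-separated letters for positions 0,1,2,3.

Answer: R B R R

Derivation:
After move 1 (F): F=GGGG U=WWOO R=WRWR D=RRYY L=OYOY
After move 2 (U): U=OWOW F=WRGG R=BBWR B=OYBB L=GGOY
After move 3 (F'): F=RGWG U=OWBW R=RBRR D=GYYY L=GWOO
Query: R face = RBRR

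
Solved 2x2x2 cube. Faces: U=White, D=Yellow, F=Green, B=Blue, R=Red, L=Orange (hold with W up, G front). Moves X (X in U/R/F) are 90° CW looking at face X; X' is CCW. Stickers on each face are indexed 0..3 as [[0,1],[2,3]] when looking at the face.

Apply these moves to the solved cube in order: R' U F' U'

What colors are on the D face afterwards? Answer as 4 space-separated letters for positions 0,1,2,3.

Answer: W O Y G

Derivation:
After move 1 (R'): R=RRRR U=WBWB F=GWGW D=YGYG B=YBYB
After move 2 (U): U=WWBB F=RRGW R=YBRR B=OOYB L=GWOO
After move 3 (F'): F=RWRG U=WWYR R=GBYR D=WOYG L=GBOB
After move 4 (U'): U=WRWY F=GBRG R=RWYR B=GBYB L=OOOB
Query: D face = WOYG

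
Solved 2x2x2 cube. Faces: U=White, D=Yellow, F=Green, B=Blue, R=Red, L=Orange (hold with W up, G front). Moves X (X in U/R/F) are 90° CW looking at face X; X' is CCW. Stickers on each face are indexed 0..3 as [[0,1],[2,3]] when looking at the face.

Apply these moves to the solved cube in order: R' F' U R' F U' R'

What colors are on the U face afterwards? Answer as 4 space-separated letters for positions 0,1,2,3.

After move 1 (R'): R=RRRR U=WBWB F=GWGW D=YGYG B=YBYB
After move 2 (F'): F=WWGG U=WBRR R=GRYR D=OOYG L=OBOW
After move 3 (U): U=RWRB F=GRGG R=YBYR B=OBYB L=WWOW
After move 4 (R'): R=BRYY U=RYRO F=GWGB D=ORYG B=GBOB
After move 5 (F): F=GGBW U=RYWW R=RROY D=YBYG L=WOOR
After move 6 (U'): U=YWRW F=WOBW R=GGOY B=RROB L=GBOR
After move 7 (R'): R=GYGO U=YORR F=WWBW D=YOYW B=GRBB
Query: U face = YORR

Answer: Y O R R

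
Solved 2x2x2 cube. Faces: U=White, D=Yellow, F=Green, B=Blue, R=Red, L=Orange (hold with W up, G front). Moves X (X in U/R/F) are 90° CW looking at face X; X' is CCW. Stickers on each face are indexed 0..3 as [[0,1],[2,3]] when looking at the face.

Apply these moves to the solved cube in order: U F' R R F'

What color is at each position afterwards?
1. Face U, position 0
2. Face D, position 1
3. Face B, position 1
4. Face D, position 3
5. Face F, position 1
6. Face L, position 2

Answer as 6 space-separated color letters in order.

Answer: W W O R O O

Derivation:
After move 1 (U): U=WWWW F=RRGG R=BBRR B=OOBB L=GGOO
After move 2 (F'): F=RGRG U=WWBR R=YBYR D=GOYY L=GWOW
After move 3 (R): R=YYRB U=WGBG F=RORY D=GBYO B=ROWB
After move 4 (R): R=RYBY U=WOBY F=RBRO D=GWYR B=GOGB
After move 5 (F'): F=BORR U=WORB R=WYGY D=WWYR L=GYOB
Query 1: U[0] = W
Query 2: D[1] = W
Query 3: B[1] = O
Query 4: D[3] = R
Query 5: F[1] = O
Query 6: L[2] = O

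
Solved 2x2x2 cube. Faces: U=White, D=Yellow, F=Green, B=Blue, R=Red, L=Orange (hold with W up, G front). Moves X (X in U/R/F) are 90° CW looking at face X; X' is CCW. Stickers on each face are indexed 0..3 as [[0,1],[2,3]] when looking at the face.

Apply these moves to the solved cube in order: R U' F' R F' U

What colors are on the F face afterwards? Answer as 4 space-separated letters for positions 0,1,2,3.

Answer: W B O O

Derivation:
After move 1 (R): R=RRRR U=WGWG F=GYGY D=YBYB B=WBWB
After move 2 (U'): U=GGWW F=OOGY R=GYRR B=RRWB L=WBOO
After move 3 (F'): F=OYOG U=GGGR R=BYYR D=BOYB L=WWOW
After move 4 (R): R=YBRY U=GYGG F=OOOB D=BWYR B=RRGB
After move 5 (F'): F=OBOO U=GYYR R=WBBY D=WWYR L=WGOG
After move 6 (U): U=YGRY F=WBOO R=RRBY B=WGGB L=OBOG
Query: F face = WBOO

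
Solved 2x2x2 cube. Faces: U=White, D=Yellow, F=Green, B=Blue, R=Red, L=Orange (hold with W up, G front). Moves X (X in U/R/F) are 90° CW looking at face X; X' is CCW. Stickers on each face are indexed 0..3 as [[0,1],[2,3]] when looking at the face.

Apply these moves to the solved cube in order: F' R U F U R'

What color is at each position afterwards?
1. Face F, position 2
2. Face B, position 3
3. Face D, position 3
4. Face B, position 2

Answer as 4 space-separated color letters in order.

After move 1 (F'): F=GGGG U=WWRR R=YRYR D=OOYY L=OWOW
After move 2 (R): R=YYRR U=WGRG F=GOGY D=OBYB B=RBWB
After move 3 (U): U=RWGG F=YYGY R=RBRR B=OWWB L=GOOW
After move 4 (F): F=GYYY U=RWWO R=GBGR D=RRYB L=GOOB
After move 5 (U): U=WROW F=GBYY R=OWGR B=GOWB L=GYOB
After move 6 (R'): R=WROG U=WWOG F=GRYW D=RBYY B=BORB
Query 1: F[2] = Y
Query 2: B[3] = B
Query 3: D[3] = Y
Query 4: B[2] = R

Answer: Y B Y R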